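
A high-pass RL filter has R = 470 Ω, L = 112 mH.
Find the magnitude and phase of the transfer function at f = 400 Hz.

Step 1 — Angular frequency: ω = 2π·400 = 2513 rad/s.
Step 2 — Transfer function: H(jω) = jωL/(R + jωL).
Step 3 — Numerator jωL = j·281.5; denominator R + jωL = 470 + j281.5.
Step 4 — H = 0.264 + j0.4408.
Step 5 — Magnitude: |H| = 0.5138 (-5.8 dB); phase: φ = 59.1°.

|H| = 0.5138 (-5.8 dB), φ = 59.1°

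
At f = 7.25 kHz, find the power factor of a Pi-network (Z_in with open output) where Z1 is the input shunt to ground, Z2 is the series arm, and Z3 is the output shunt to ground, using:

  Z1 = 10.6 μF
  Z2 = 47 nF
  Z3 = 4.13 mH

Step 1 — Angular frequency: ω = 2π·f = 2π·7250 = 4.555e+04 rad/s.
Step 2 — Component impedances:
  Z1: Z = 1/(jωC) = -j/(ω·C) = 0 - j2.071 Ω
  Z2: Z = 1/(jωC) = -j/(ω·C) = 0 - j467.1 Ω
  Z3: Z = jωL = j·4.555e+04·0.00413 = 0 + j188.1 Ω
Step 3 — With open output, the series arm Z2 and the output shunt Z3 appear in series to ground: Z2 + Z3 = 0 - j278.9 Ω.
Step 4 — Parallel with input shunt Z1: Z_in = Z1 || (Z2 + Z3) = 0 - j2.056 Ω = 2.056∠-90.0° Ω.
Step 5 — Power factor: PF = cos(φ) = Re(Z)/|Z| = 0/2.056 = 0.
Step 6 — Type: Im(Z) = -2.056 ⇒ leading (phase φ = -90.0°).

PF = 0 (leading, φ = -90.0°)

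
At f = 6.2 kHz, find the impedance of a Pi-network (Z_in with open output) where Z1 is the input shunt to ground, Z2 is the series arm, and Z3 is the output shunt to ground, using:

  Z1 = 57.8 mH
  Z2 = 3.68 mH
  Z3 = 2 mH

Step 1 — Angular frequency: ω = 2π·f = 2π·6200 = 3.896e+04 rad/s.
Step 2 — Component impedances:
  Z1: Z = jωL = j·3.896e+04·0.0578 = 0 + j2252 Ω
  Z2: Z = jωL = j·3.896e+04·0.00368 = 0 + j143.4 Ω
  Z3: Z = jωL = j·3.896e+04·0.002 = 0 + j77.91 Ω
Step 3 — With open output, the series arm Z2 and the output shunt Z3 appear in series to ground: Z2 + Z3 = 0 + j221.3 Ω.
Step 4 — Parallel with input shunt Z1: Z_in = Z1 || (Z2 + Z3) = 0 + j201.5 Ω = 201.5∠90.0° Ω.

Z = 0 + j201.5 Ω = 201.5∠90.0° Ω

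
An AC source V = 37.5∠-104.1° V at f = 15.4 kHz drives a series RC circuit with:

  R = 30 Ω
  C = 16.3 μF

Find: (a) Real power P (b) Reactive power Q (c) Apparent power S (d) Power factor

Step 1 — Angular frequency: ω = 2π·f = 2π·1.54e+04 = 9.676e+04 rad/s.
Step 2 — Component impedances:
  R: Z = R = 30 Ω
  C: Z = 1/(jωC) = -j/(ω·C) = 0 - j0.634 Ω
Step 3 — Series combination: Z_total = R + C = 30 - j0.634 Ω = 30.01∠-1.2° Ω.
Step 4 — Source phasor: V = 37.5∠-104.1° V = -9.136 - j36.37 V.
Step 5 — Current: I = V / Z = -0.2788 - j1.218 A = 1.25∠-102.9° A.
Step 6 — Complex power: S = V·I* = 46.85 - j0.9902 VA.
Step 7 — Real power: P = Re(S) = 46.85 W.
Step 8 — Reactive power: Q = Im(S) = -0.9902 VAR.
Step 9 — Apparent power: |S| = 46.86 VA.
Step 10 — Power factor: PF = P/|S| = 0.9998 (leading).

(a) P = 46.85 W  (b) Q = -0.9902 VAR  (c) S = 46.86 VA  (d) PF = 0.9998 (leading)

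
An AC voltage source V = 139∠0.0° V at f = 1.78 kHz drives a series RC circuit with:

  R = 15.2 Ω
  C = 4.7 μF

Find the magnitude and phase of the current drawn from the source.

Step 1 — Angular frequency: ω = 2π·f = 2π·1780 = 1.118e+04 rad/s.
Step 2 — Component impedances:
  R: Z = R = 15.2 Ω
  C: Z = 1/(jωC) = -j/(ω·C) = 0 - j19.02 Ω
Step 3 — Series combination: Z_total = R + C = 15.2 - j19.02 Ω = 24.35∠-51.4° Ω.
Step 4 — Source phasor: V = 139∠0.0° V = 139 V.
Step 5 — Ohm's law: I = V / Z_total = (139) / (15.2 - j19.02) = 3.563 + j4.46 A.
Step 6 — Convert to polar: |I| = 5.708 A, ∠I = 51.4°.

I = 5.708∠51.4° A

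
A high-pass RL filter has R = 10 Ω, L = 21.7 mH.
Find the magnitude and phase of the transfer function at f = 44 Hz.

Step 1 — Angular frequency: ω = 2π·44 = 276.5 rad/s.
Step 2 — Transfer function: H(jω) = jωL/(R + jωL).
Step 3 — Numerator jωL = j·5.999; denominator R + jωL = 10 + j5.999.
Step 4 — H = 0.2647 + j0.4411.
Step 5 — Magnitude: |H| = 0.5144 (-5.8 dB); phase: φ = 59.0°.

|H| = 0.5144 (-5.8 dB), φ = 59.0°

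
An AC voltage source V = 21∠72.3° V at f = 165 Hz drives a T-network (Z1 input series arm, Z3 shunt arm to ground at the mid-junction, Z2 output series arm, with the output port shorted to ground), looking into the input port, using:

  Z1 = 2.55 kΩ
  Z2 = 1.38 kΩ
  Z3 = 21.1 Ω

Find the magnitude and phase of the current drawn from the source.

Step 1 — Angular frequency: ω = 2π·f = 2π·165 = 1037 rad/s.
Step 2 — Component impedances:
  Z1: Z = R = 2550 Ω
  Z2: Z = R = 1380 Ω
  Z3: Z = R = 21.1 Ω
Step 3 — With the output port shorted to ground, the output series arm Z2 runs from the junction to ground; the shunt arm Z3 also runs from the junction to ground. They appear in parallel: Z3 || Z2 = 20.78 Ω.
Step 4 — Series with input arm Z1: Z_in = Z1 + (Z3 || Z2) = 2571 Ω = 2571∠0.0° Ω.
Step 5 — Source phasor: V = 21∠72.3° V = 6.385 + j20.01 V.
Step 6 — Ohm's law: I = V / Z_total = (6.385 + j20.01) / (2571) = 0.002484 + j0.007782 A.
Step 7 — Convert to polar: |I| = 0.008169 A, ∠I = 72.3°.

I = 0.008169∠72.3° A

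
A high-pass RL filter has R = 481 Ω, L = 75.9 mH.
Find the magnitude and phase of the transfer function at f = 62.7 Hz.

Step 1 — Angular frequency: ω = 2π·62.7 = 394 rad/s.
Step 2 — Transfer function: H(jω) = jωL/(R + jωL).
Step 3 — Numerator jωL = j·29.9; denominator R + jωL = 481 + j29.9.
Step 4 — H = 0.00385 + j0.06193.
Step 5 — Magnitude: |H| = 0.06204 (-24.1 dB); phase: φ = 86.4°.

|H| = 0.06204 (-24.1 dB), φ = 86.4°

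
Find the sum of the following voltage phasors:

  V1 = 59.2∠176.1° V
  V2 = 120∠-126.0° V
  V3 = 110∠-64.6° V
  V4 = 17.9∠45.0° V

Step 1 — Convert each phasor to rectangular form:
  V1 = 59.2·(cos(176.1°) + j·sin(176.1°)) = -59.06 + j4.027 V
  V2 = 120·(cos(-126.0°) + j·sin(-126.0°)) = -70.53 - j97.08 V
  V3 = 110·(cos(-64.6°) + j·sin(-64.6°)) = 47.18 - j99.37 V
  V4 = 17.9·(cos(45.0°) + j·sin(45.0°)) = 12.66 + j12.66 V
Step 2 — Sum components: V_total = -69.76 - j179.8 V.
Step 3 — Convert to polar: |V_total| = 192.8 V, ∠V_total = -111.2°.

V_total = 192.8∠-111.2° V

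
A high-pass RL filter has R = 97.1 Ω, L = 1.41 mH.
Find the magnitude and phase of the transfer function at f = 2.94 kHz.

Step 1 — Angular frequency: ω = 2π·2940 = 1.847e+04 rad/s.
Step 2 — Transfer function: H(jω) = jωL/(R + jωL).
Step 3 — Numerator jωL = j·26.05; denominator R + jωL = 97.1 + j26.05.
Step 4 — H = 0.06712 + j0.2502.
Step 5 — Magnitude: |H| = 0.2591 (-11.7 dB); phase: φ = 75.0°.

|H| = 0.2591 (-11.7 dB), φ = 75.0°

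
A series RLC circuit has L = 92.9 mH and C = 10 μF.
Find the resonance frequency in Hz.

Step 1 — Resonance condition Im(Z)=0 gives ω₀ = 1/√(LC).
Step 2 — ω₀ = 1/√(0.0929·1e-05) = 1038 rad/s.
Step 3 — f₀ = ω₀/(2π) = 165.1 Hz.

f₀ = 165.1 Hz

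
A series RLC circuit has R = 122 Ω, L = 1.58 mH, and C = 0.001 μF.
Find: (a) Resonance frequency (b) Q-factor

Step 1 — Resonance condition Im(Z)=0 gives ω₀ = 1/√(LC).
Step 2 — ω₀ = 1/√(0.00158·1e-09) = 7.956e+05 rad/s.
Step 3 — f₀ = ω₀/(2π) = 1.266e+05 Hz.
Step 4 — Series Q: Q = ω₀L/R = 7.956e+05·0.00158/122 = 10.3.

(a) f₀ = 1.266e+05 Hz  (b) Q = 10.3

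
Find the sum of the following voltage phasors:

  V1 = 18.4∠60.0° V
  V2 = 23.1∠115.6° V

Step 1 — Convert each phasor to rectangular form:
  V1 = 18.4·(cos(60.0°) + j·sin(60.0°)) = 9.2 + j15.93 V
  V2 = 23.1·(cos(115.6°) + j·sin(115.6°)) = -9.981 + j20.83 V
Step 2 — Sum components: V_total = -0.7812 + j36.77 V.
Step 3 — Convert to polar: |V_total| = 36.78 V, ∠V_total = 91.2°.

V_total = 36.78∠91.2° V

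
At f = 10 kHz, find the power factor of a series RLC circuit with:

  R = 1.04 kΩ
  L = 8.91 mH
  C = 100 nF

Step 1 — Angular frequency: ω = 2π·f = 2π·1e+04 = 6.283e+04 rad/s.
Step 2 — Component impedances:
  R: Z = R = 1040 Ω
  L: Z = jωL = j·6.283e+04·0.00891 = 0 + j559.8 Ω
  C: Z = 1/(jωC) = -j/(ω·C) = 0 - j159.2 Ω
Step 3 — Series combination: Z_total = R + L + C = 1040 + j400.7 Ω = 1115∠21.1° Ω.
Step 4 — Power factor: PF = cos(φ) = Re(Z)/|Z| = 1040/1114.51 = 0.9331.
Step 5 — Type: Im(Z) = 400.7 ⇒ lagging (phase φ = 21.1°).

PF = 0.9331 (lagging, φ = 21.1°)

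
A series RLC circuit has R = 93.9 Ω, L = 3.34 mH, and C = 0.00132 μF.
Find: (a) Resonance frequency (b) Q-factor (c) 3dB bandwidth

Step 1 — Resonance: ω₀ = 1/√(LC) = 1/√(0.00334·1.32e-09) = 4.763e+05 rad/s.
Step 2 — f₀ = ω₀/(2π) = 7.58e+04 Hz.
Step 3 — Series Q: Q = ω₀L/R = 4.763e+05·0.00334/93.9 = 16.94.
Step 4 — Bandwidth: Δω = ω₀/Q = 2.811e+04 rad/s; BW = Δω/(2π) = 4474 Hz.

(a) f₀ = 7.58e+04 Hz  (b) Q = 16.94  (c) BW = 4474 Hz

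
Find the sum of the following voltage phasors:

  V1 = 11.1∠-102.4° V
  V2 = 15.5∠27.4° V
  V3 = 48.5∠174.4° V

Step 1 — Convert each phasor to rectangular form:
  V1 = 11.1·(cos(-102.4°) + j·sin(-102.4°)) = -2.384 - j10.84 V
  V2 = 15.5·(cos(27.4°) + j·sin(27.4°)) = 13.76 + j7.133 V
  V3 = 48.5·(cos(174.4°) + j·sin(174.4°)) = -48.27 + j4.733 V
Step 2 — Sum components: V_total = -36.89 + j1.025 V.
Step 3 — Convert to polar: |V_total| = 36.91 V, ∠V_total = 178.4°.

V_total = 36.91∠178.4° V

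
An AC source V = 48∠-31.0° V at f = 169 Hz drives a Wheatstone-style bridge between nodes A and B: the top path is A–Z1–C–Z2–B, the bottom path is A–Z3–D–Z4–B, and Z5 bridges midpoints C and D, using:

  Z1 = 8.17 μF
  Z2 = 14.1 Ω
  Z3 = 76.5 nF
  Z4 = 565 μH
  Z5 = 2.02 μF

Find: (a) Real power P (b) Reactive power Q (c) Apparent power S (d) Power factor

Step 1 — Angular frequency: ω = 2π·f = 2π·169 = 1062 rad/s.
Step 2 — Component impedances:
  Z1: Z = 1/(jωC) = -j/(ω·C) = 0 - j115.3 Ω
  Z2: Z = R = 14.1 Ω
  Z3: Z = 1/(jωC) = -j/(ω·C) = 0 - j1.231e+04 Ω
  Z4: Z = jωL = j·1062·0.000565 = 0 + j0.5999 Ω
  Z5: Z = 1/(jωC) = -j/(ω·C) = 0 - j466.2 Ω
Step 3 — Bridge requires nodal analysis (the Z5 bridge couples midpoints C and D, so the two paths cannot be reduced to a simple series/parallel combination). Setting node B to ground and injecting 1 A at node A, the 3-node admittance system at A, C, D solves to V_A = Z_AB = 13.83 - j114.6 Ω = 115.5∠-83.1° Ω.
Step 4 — Source phasor: V = 48∠-31.0° V = 41.14 - j24.72 V.
Step 5 — Current: I = V / Z = 0.2552 + j0.3281 A = 0.4157∠52.1° A.
Step 6 — Complex power: S = V·I* = 2.389 - j19.81 VA.
Step 7 — Real power: P = Re(S) = 2.389 W.
Step 8 — Reactive power: Q = Im(S) = -19.81 VAR.
Step 9 — Apparent power: |S| = 19.95 VA.
Step 10 — Power factor: PF = P/|S| = 0.1197 (leading).

(a) P = 2.389 W  (b) Q = -19.81 VAR  (c) S = 19.95 VA  (d) PF = 0.1197 (leading)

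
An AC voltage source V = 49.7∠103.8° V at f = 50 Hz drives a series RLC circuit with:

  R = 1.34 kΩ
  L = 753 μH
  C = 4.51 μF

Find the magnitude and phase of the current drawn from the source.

Step 1 — Angular frequency: ω = 2π·f = 2π·50 = 314.2 rad/s.
Step 2 — Component impedances:
  R: Z = R = 1340 Ω
  L: Z = jωL = j·314.2·0.000753 = 0 + j0.2366 Ω
  C: Z = 1/(jωC) = -j/(ω·C) = 0 - j705.8 Ω
Step 3 — Series combination: Z_total = R + L + C = 1340 - j705.6 Ω = 1514∠-27.8° Ω.
Step 4 — Source phasor: V = 49.7∠103.8° V = -11.86 + j48.27 V.
Step 5 — Ohm's law: I = V / Z_total = (-11.86 + j48.27) / (1340 - j705.6) = -0.02178 + j0.02455 A.
Step 6 — Convert to polar: |I| = 0.03282 A, ∠I = 131.6°.

I = 0.03282∠131.6° A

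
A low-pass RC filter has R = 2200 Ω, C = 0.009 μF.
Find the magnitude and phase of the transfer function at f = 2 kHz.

Step 1 — Angular frequency: ω = 2π·2000 = 1.257e+04 rad/s.
Step 2 — Transfer function: H(jω) = 1/(1 + jωRC).
Step 3 — Denominator: 1 + jωRC = 1 + j·1.257e+04·2200·9e-09 = 1 + j0.2488.
Step 4 — H = 0.9417 - j0.2343.
Step 5 — Magnitude: |H| = 0.9704 (-0.3 dB); phase: φ = -14.0°.

|H| = 0.9704 (-0.3 dB), φ = -14.0°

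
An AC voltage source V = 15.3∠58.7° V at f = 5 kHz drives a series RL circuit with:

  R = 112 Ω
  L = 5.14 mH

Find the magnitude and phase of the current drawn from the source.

Step 1 — Angular frequency: ω = 2π·f = 2π·5000 = 3.142e+04 rad/s.
Step 2 — Component impedances:
  R: Z = R = 112 Ω
  L: Z = jωL = j·3.142e+04·0.00514 = 0 + j161.5 Ω
Step 3 — Series combination: Z_total = R + L = 112 + j161.5 Ω = 196.5∠55.3° Ω.
Step 4 — Source phasor: V = 15.3∠58.7° V = 7.949 + j13.07 V.
Step 5 — Ohm's law: I = V / Z_total = (7.949 + j13.07) / (112 + j161.5) = 0.07772 + j0.004678 A.
Step 6 — Convert to polar: |I| = 0.07786 A, ∠I = 3.4°.

I = 0.07786∠3.4° A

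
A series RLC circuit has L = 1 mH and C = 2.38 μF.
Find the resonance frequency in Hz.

Step 1 — Resonance condition Im(Z)=0 gives ω₀ = 1/√(LC).
Step 2 — ω₀ = 1/√(0.001·2.38e-06) = 2.05e+04 rad/s.
Step 3 — f₀ = ω₀/(2π) = 3262 Hz.

f₀ = 3262 Hz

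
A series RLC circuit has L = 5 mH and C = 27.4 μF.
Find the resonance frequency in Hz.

Step 1 — Resonance condition Im(Z)=0 gives ω₀ = 1/√(LC).
Step 2 — ω₀ = 1/√(0.005·2.74e-05) = 2702 rad/s.
Step 3 — f₀ = ω₀/(2π) = 430 Hz.

f₀ = 430 Hz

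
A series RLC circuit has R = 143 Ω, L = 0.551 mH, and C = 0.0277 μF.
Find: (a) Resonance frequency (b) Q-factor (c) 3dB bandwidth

Step 1 — Resonance condition Im(Z)=0 gives ω₀ = 1/√(LC).
Step 2 — ω₀ = 1/√(0.000551·2.77e-08) = 2.56e+05 rad/s.
Step 3 — f₀ = ω₀/(2π) = 4.074e+04 Hz.
Step 4 — Series Q: Q = ω₀L/R = 2.56e+05·0.000551/143 = 0.9863.
Step 5 — 3dB bandwidth: Δω = ω₀/Q = 2.595e+05 rad/s; BW = Δω/(2π) = 4.131e+04 Hz.

(a) f₀ = 4.074e+04 Hz  (b) Q = 0.9863  (c) BW = 4.131e+04 Hz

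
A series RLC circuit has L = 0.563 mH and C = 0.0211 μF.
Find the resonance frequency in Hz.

Step 1 — Resonance condition Im(Z)=0 gives ω₀ = 1/√(LC).
Step 2 — ω₀ = 1/√(0.000563·2.11e-08) = 2.901e+05 rad/s.
Step 3 — f₀ = ω₀/(2π) = 4.618e+04 Hz.

f₀ = 4.618e+04 Hz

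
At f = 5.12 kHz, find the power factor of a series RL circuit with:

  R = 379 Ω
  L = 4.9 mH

Step 1 — Angular frequency: ω = 2π·f = 2π·5120 = 3.217e+04 rad/s.
Step 2 — Component impedances:
  R: Z = R = 379 Ω
  L: Z = jωL = j·3.217e+04·0.0049 = 0 + j157.6 Ω
Step 3 — Series combination: Z_total = R + L = 379 + j157.6 Ω = 410.5∠22.6° Ω.
Step 4 — Power factor: PF = cos(φ) = Re(Z)/|Z| = 379/410.5 = 0.9233.
Step 5 — Type: Im(Z) = 157.6 ⇒ lagging (phase φ = 22.6°).

PF = 0.9233 (lagging, φ = 22.6°)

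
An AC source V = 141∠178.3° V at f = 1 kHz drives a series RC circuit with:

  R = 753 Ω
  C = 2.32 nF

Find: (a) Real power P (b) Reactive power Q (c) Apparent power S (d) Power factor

Step 1 — Angular frequency: ω = 2π·f = 2π·1000 = 6283 rad/s.
Step 2 — Component impedances:
  R: Z = R = 753 Ω
  C: Z = 1/(jωC) = -j/(ω·C) = 0 - j6.86e+04 Ω
Step 3 — Series combination: Z_total = R + C = 753 - j6.86e+04 Ω = 6.861e+04∠-89.4° Ω.
Step 4 — Source phasor: V = 141∠178.3° V = -140.9 + j4.183 V.
Step 5 — Current: I = V / Z = -8.352e-05 - j0.002054 A = 0.002055∠-92.3° A.
Step 6 — Complex power: S = V·I* = 0.003181 - j0.2898 VA.
Step 7 — Real power: P = Re(S) = 0.003181 W.
Step 8 — Reactive power: Q = Im(S) = -0.2898 VAR.
Step 9 — Apparent power: |S| = 0.2898 VA.
Step 10 — Power factor: PF = P/|S| = 0.01098 (leading).

(a) P = 0.003181 W  (b) Q = -0.2898 VAR  (c) S = 0.2898 VA  (d) PF = 0.01098 (leading)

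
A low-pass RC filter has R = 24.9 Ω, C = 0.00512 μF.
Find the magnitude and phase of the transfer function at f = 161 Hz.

Step 1 — Angular frequency: ω = 2π·161 = 1012 rad/s.
Step 2 — Transfer function: H(jω) = 1/(1 + jωRC).
Step 3 — Denominator: 1 + jωRC = 1 + j·1012·24.9·5.12e-09 = 1 + j0.000129.
Step 4 — H = 1 - j0.000129.
Step 5 — Magnitude: |H| = 1 (-0.0 dB); phase: φ = -0.0°.

|H| = 1 (-0.0 dB), φ = -0.0°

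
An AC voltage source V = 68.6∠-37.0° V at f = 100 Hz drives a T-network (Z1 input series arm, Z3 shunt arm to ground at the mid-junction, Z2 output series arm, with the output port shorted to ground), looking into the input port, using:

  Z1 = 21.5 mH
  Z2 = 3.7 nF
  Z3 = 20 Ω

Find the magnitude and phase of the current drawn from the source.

Step 1 — Angular frequency: ω = 2π·f = 2π·100 = 628.3 rad/s.
Step 2 — Component impedances:
  Z1: Z = jωL = j·628.3·0.0215 = 0 + j13.51 Ω
  Z2: Z = 1/(jωC) = -j/(ω·C) = 0 - j4.301e+05 Ω
  Z3: Z = R = 20 Ω
Step 3 — With the output port shorted to ground, the output series arm Z2 runs from the junction to ground; the shunt arm Z3 also runs from the junction to ground. They appear in parallel: Z3 || Z2 = 20 - j0.0009299 Ω.
Step 4 — Series with input arm Z1: Z_in = Z1 + (Z3 || Z2) = 20 + j13.51 Ω = 24.13∠34.0° Ω.
Step 5 — Source phasor: V = 68.6∠-37.0° V = 54.79 - j41.28 V.
Step 6 — Ohm's law: I = V / Z_total = (54.79 - j41.28) / (20 + j13.51) = 0.9238 - j2.688 A.
Step 7 — Convert to polar: |I| = 2.842 A, ∠I = -71.0°.

I = 2.842∠-71.0° A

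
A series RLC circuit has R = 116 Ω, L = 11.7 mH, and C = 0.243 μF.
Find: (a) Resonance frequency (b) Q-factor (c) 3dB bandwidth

Step 1 — Resonance: ω₀ = 1/√(LC) = 1/√(0.0117·2.43e-07) = 1.875e+04 rad/s.
Step 2 — f₀ = ω₀/(2π) = 2985 Hz.
Step 3 — Series Q: Q = ω₀L/R = 1.875e+04·0.0117/116 = 1.892.
Step 4 — Bandwidth: Δω = ω₀/Q = 9915 rad/s; BW = Δω/(2π) = 1578 Hz.

(a) f₀ = 2985 Hz  (b) Q = 1.892  (c) BW = 1578 Hz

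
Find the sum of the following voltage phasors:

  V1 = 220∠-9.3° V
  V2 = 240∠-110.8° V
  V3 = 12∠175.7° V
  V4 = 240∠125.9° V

Step 1 — Convert each phasor to rectangular form:
  V1 = 220·(cos(-9.3°) + j·sin(-9.3°)) = 217.1 - j35.55 V
  V2 = 240·(cos(-110.8°) + j·sin(-110.8°)) = -85.23 - j224.4 V
  V3 = 12·(cos(175.7°) + j·sin(175.7°)) = -11.97 + j0.8997 V
  V4 = 240·(cos(125.9°) + j·sin(125.9°)) = -140.7 + j194.4 V
Step 2 — Sum components: V_total = -20.81 - j64.6 V.
Step 3 — Convert to polar: |V_total| = 67.87 V, ∠V_total = -107.9°.

V_total = 67.87∠-107.9° V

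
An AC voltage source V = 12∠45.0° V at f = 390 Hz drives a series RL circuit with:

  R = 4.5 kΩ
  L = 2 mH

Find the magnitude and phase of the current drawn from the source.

Step 1 — Angular frequency: ω = 2π·f = 2π·390 = 2450 rad/s.
Step 2 — Component impedances:
  R: Z = R = 4500 Ω
  L: Z = jωL = j·2450·0.002 = 0 + j4.901 Ω
Step 3 — Series combination: Z_total = R + L = 4500 + j4.901 Ω = 4500∠0.1° Ω.
Step 4 — Source phasor: V = 12∠45.0° V = 8.485 + j8.485 V.
Step 5 — Ohm's law: I = V / Z_total = (8.485 + j8.485) / (4500 + j4.901) = 0.001888 + j0.001884 A.
Step 6 — Convert to polar: |I| = 0.002667 A, ∠I = 44.9°.

I = 0.002667∠44.9° A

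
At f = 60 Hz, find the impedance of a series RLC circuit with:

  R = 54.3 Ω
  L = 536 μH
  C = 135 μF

Step 1 — Angular frequency: ω = 2π·f = 2π·60 = 377 rad/s.
Step 2 — Component impedances:
  R: Z = R = 54.3 Ω
  L: Z = jωL = j·377·0.000536 = 0 + j0.2021 Ω
  C: Z = 1/(jωC) = -j/(ω·C) = 0 - j19.65 Ω
Step 3 — Series combination: Z_total = R + L + C = 54.3 - j19.45 Ω = 57.68∠-19.7° Ω.

Z = 54.3 - j19.45 Ω = 57.68∠-19.7° Ω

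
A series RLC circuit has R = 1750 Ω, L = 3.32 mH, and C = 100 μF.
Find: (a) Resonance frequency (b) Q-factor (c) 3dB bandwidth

Step 1 — Resonance: ω₀ = 1/√(LC) = 1/√(0.00332·0.0001) = 1736 rad/s.
Step 2 — f₀ = ω₀/(2π) = 276.2 Hz.
Step 3 — Series Q: Q = ω₀L/R = 1736·0.00332/1750 = 0.003293.
Step 4 — Bandwidth: Δω = ω₀/Q = 5.271e+05 rad/s; BW = Δω/(2π) = 8.389e+04 Hz.

(a) f₀ = 276.2 Hz  (b) Q = 0.003293  (c) BW = 8.389e+04 Hz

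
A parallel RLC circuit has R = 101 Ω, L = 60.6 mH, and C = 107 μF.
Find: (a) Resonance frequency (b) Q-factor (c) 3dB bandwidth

Step 1 — Resonance: ω₀ = 1/√(LC) = 1/√(0.0606·0.000107) = 392.7 rad/s.
Step 2 — f₀ = ω₀/(2π) = 62.5 Hz.
Step 3 — Parallel Q: Q = R/(ω₀L) = 101/(392.7·0.0606) = 4.244.
Step 4 — Bandwidth: Δω = ω₀/Q = 92.53 rad/s; BW = Δω/(2π) = 14.73 Hz.

(a) f₀ = 62.5 Hz  (b) Q = 4.244  (c) BW = 14.73 Hz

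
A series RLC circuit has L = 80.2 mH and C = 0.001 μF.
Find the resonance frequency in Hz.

Step 1 — Resonance condition Im(Z)=0 gives ω₀ = 1/√(LC).
Step 2 — ω₀ = 1/√(0.0802·1e-09) = 1.117e+05 rad/s.
Step 3 — f₀ = ω₀/(2π) = 1.777e+04 Hz.

f₀ = 1.777e+04 Hz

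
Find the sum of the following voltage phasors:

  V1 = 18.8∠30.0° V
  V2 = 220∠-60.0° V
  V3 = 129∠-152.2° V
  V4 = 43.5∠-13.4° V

Step 1 — Convert each phasor to rectangular form:
  V1 = 18.8·(cos(30.0°) + j·sin(30.0°)) = 16.28 + j9.4 V
  V2 = 220·(cos(-60.0°) + j·sin(-60.0°)) = 110 - j190.5 V
  V3 = 129·(cos(-152.2°) + j·sin(-152.2°)) = -114.1 - j60.16 V
  V4 = 43.5·(cos(-13.4°) + j·sin(-13.4°)) = 42.32 - j10.08 V
Step 2 — Sum components: V_total = 54.49 - j251.4 V.
Step 3 — Convert to polar: |V_total| = 257.2 V, ∠V_total = -77.8°.

V_total = 257.2∠-77.8° V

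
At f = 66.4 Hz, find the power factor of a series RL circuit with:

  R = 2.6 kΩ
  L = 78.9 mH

Step 1 — Angular frequency: ω = 2π·f = 2π·66.4 = 417.2 rad/s.
Step 2 — Component impedances:
  R: Z = R = 2600 Ω
  L: Z = jωL = j·417.2·0.0789 = 0 + j32.92 Ω
Step 3 — Series combination: Z_total = R + L = 2600 + j32.92 Ω = 2600∠0.7° Ω.
Step 4 — Power factor: PF = cos(φ) = Re(Z)/|Z| = 2600/2600.2 = 0.9999.
Step 5 — Type: Im(Z) = 32.92 ⇒ lagging (phase φ = 0.7°).

PF = 0.9999 (lagging, φ = 0.7°)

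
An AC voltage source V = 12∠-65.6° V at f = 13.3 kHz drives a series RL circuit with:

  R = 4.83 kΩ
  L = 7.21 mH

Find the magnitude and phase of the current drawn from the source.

Step 1 — Angular frequency: ω = 2π·f = 2π·1.33e+04 = 8.357e+04 rad/s.
Step 2 — Component impedances:
  R: Z = R = 4830 Ω
  L: Z = jωL = j·8.357e+04·0.00721 = 0 + j602.5 Ω
Step 3 — Series combination: Z_total = R + L = 4830 + j602.5 Ω = 4867∠7.1° Ω.
Step 4 — Source phasor: V = 12∠-65.6° V = 4.957 - j10.93 V.
Step 5 — Ohm's law: I = V / Z_total = (4.957 - j10.93) / (4830 + j602.5) = 0.0007327 - j0.002354 A.
Step 6 — Convert to polar: |I| = 0.002465 A, ∠I = -72.7°.

I = 0.002465∠-72.7° A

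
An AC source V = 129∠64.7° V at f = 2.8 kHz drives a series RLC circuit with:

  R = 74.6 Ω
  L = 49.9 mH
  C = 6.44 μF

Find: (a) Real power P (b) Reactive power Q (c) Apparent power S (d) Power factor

Step 1 — Angular frequency: ω = 2π·f = 2π·2800 = 1.759e+04 rad/s.
Step 2 — Component impedances:
  R: Z = R = 74.6 Ω
  L: Z = jωL = j·1.759e+04·0.0499 = 0 + j877.9 Ω
  C: Z = 1/(jωC) = -j/(ω·C) = 0 - j8.826 Ω
Step 3 — Series combination: Z_total = R + L + C = 74.6 + j869.1 Ω = 872.3∠85.1° Ω.
Step 4 — Source phasor: V = 129∠64.7° V = 55.13 + j116.6 V.
Step 5 — Current: I = V / Z = 0.1386 - j0.05154 A = 0.1479∠-20.4° A.
Step 6 — Complex power: S = V·I* = 1.632 + j19.01 VA.
Step 7 — Real power: P = Re(S) = 1.632 W.
Step 8 — Reactive power: Q = Im(S) = 19.01 VAR.
Step 9 — Apparent power: |S| = 19.08 VA.
Step 10 — Power factor: PF = P/|S| = 0.08553 (lagging).

(a) P = 1.632 W  (b) Q = 19.01 VAR  (c) S = 19.08 VA  (d) PF = 0.08553 (lagging)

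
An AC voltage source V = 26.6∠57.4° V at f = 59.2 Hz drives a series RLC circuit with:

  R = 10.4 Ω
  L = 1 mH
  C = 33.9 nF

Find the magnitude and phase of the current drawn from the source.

Step 1 — Angular frequency: ω = 2π·f = 2π·59.2 = 372 rad/s.
Step 2 — Component impedances:
  R: Z = R = 10.4 Ω
  L: Z = jωL = j·372·0.001 = 0 + j0.372 Ω
  C: Z = 1/(jωC) = -j/(ω·C) = 0 - j7.93e+04 Ω
Step 3 — Series combination: Z_total = R + L + C = 10.4 - j7.93e+04 Ω = 7.93e+04∠-90.0° Ω.
Step 4 — Source phasor: V = 26.6∠57.4° V = 14.33 + j22.41 V.
Step 5 — Ohm's law: I = V / Z_total = (14.33 + j22.41) / (10.4 - j7.93e+04) = -0.0002825 + j0.0001807 A.
Step 6 — Convert to polar: |I| = 0.0003354 A, ∠I = 147.4°.

I = 0.0003354∠147.4° A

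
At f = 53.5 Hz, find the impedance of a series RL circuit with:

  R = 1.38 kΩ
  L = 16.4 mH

Step 1 — Angular frequency: ω = 2π·f = 2π·53.5 = 336.2 rad/s.
Step 2 — Component impedances:
  R: Z = R = 1380 Ω
  L: Z = jωL = j·336.2·0.0164 = 0 + j5.513 Ω
Step 3 — Series combination: Z_total = R + L = 1380 + j5.513 Ω = 1380∠0.2° Ω.

Z = 1380 + j5.513 Ω = 1380∠0.2° Ω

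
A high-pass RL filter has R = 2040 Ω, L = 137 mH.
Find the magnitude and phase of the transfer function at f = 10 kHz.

Step 1 — Angular frequency: ω = 2π·1e+04 = 6.283e+04 rad/s.
Step 2 — Transfer function: H(jω) = jωL/(R + jωL).
Step 3 — Numerator jωL = j·8608; denominator R + jωL = 2040 + j8608.
Step 4 — H = 0.9468 + j0.2244.
Step 5 — Magnitude: |H| = 0.973 (-0.2 dB); phase: φ = 13.3°.

|H| = 0.973 (-0.2 dB), φ = 13.3°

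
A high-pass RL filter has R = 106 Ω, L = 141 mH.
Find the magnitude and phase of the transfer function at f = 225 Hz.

Step 1 — Angular frequency: ω = 2π·225 = 1414 rad/s.
Step 2 — Transfer function: H(jω) = jωL/(R + jωL).
Step 3 — Numerator jωL = j·199.3; denominator R + jωL = 106 + j199.3.
Step 4 — H = 0.7796 + j0.4145.
Step 5 — Magnitude: |H| = 0.8829 (-1.1 dB); phase: φ = 28.0°.

|H| = 0.8829 (-1.1 dB), φ = 28.0°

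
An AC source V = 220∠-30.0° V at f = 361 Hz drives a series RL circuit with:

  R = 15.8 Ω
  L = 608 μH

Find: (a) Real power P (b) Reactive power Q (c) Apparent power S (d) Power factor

Step 1 — Angular frequency: ω = 2π·f = 2π·361 = 2268 rad/s.
Step 2 — Component impedances:
  R: Z = R = 15.8 Ω
  L: Z = jωL = j·2268·0.000608 = 0 + j1.379 Ω
Step 3 — Series combination: Z_total = R + L = 15.8 + j1.379 Ω = 15.86∠5.0° Ω.
Step 4 — Source phasor: V = 220∠-30.0° V = 190.5 - j110 V.
Step 5 — Current: I = V / Z = 11.36 - j7.954 A = 13.87∠-35.0° A.
Step 6 — Complex power: S = V·I* = 3040 + j265.4 VA.
Step 7 — Real power: P = Re(S) = 3040 W.
Step 8 — Reactive power: Q = Im(S) = 265.4 VAR.
Step 9 — Apparent power: |S| = 3052 VA.
Step 10 — Power factor: PF = P/|S| = 0.9962 (lagging).

(a) P = 3040 W  (b) Q = 265.4 VAR  (c) S = 3052 VA  (d) PF = 0.9962 (lagging)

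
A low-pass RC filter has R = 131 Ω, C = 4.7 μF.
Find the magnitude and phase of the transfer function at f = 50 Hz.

Step 1 — Angular frequency: ω = 2π·50 = 314.2 rad/s.
Step 2 — Transfer function: H(jω) = 1/(1 + jωRC).
Step 3 — Denominator: 1 + jωRC = 1 + j·314.2·131·4.7e-06 = 1 + j0.1934.
Step 4 — H = 0.9639 - j0.1865.
Step 5 — Magnitude: |H| = 0.9818 (-0.2 dB); phase: φ = -10.9°.

|H| = 0.9818 (-0.2 dB), φ = -10.9°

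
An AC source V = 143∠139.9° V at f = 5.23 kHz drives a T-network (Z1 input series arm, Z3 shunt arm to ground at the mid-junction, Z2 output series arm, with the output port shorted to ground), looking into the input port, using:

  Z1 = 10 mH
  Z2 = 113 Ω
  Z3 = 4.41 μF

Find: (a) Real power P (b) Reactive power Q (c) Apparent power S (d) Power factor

Step 1 — Angular frequency: ω = 2π·f = 2π·5230 = 3.286e+04 rad/s.
Step 2 — Component impedances:
  Z1: Z = jωL = j·3.286e+04·0.01 = 0 + j328.6 Ω
  Z2: Z = R = 113 Ω
  Z3: Z = 1/(jωC) = -j/(ω·C) = 0 - j6.9 Ω
Step 3 — With the output port shorted to ground, the output series arm Z2 runs from the junction to ground; the shunt arm Z3 also runs from the junction to ground. They appear in parallel: Z3 || Z2 = 0.4198 - j6.875 Ω.
Step 4 — Series with input arm Z1: Z_in = Z1 + (Z3 || Z2) = 0.4198 + j321.7 Ω = 321.7∠89.9° Ω.
Step 5 — Source phasor: V = 143∠139.9° V = -109.4 + j92.11 V.
Step 6 — Current: I = V / Z = 0.2858 + j0.3404 A = 0.4445∠50.0° A.
Step 7 — Complex power: S = V·I* = 0.08293 + j63.56 VA.
Step 8 — Real power: P = Re(S) = 0.08293 W.
Step 9 — Reactive power: Q = Im(S) = 63.56 VAR.
Step 10 — Apparent power: |S| = 63.56 VA.
Step 11 — Power factor: PF = P/|S| = 0.001305 (lagging).

(a) P = 0.08293 W  (b) Q = 63.56 VAR  (c) S = 63.56 VA  (d) PF = 0.001305 (lagging)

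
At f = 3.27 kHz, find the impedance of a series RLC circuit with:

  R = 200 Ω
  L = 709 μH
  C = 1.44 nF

Step 1 — Angular frequency: ω = 2π·f = 2π·3270 = 2.055e+04 rad/s.
Step 2 — Component impedances:
  R: Z = R = 200 Ω
  L: Z = jωL = j·2.055e+04·0.000709 = 0 + j14.57 Ω
  C: Z = 1/(jωC) = -j/(ω·C) = 0 - j3.38e+04 Ω
Step 3 — Series combination: Z_total = R + L + C = 200 - j3.378e+04 Ω = 3.379e+04∠-89.7° Ω.

Z = 200 - j3.378e+04 Ω = 3.379e+04∠-89.7° Ω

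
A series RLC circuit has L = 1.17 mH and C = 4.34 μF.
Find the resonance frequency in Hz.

Step 1 — Resonance condition Im(Z)=0 gives ω₀ = 1/√(LC).
Step 2 — ω₀ = 1/√(0.00117·4.34e-06) = 1.403e+04 rad/s.
Step 3 — f₀ = ω₀/(2π) = 2233 Hz.

f₀ = 2233 Hz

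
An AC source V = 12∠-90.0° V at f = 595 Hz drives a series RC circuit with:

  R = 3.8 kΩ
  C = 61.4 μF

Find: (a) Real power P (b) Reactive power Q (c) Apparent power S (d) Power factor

Step 1 — Angular frequency: ω = 2π·f = 2π·595 = 3738 rad/s.
Step 2 — Component impedances:
  R: Z = R = 3800 Ω
  C: Z = 1/(jωC) = -j/(ω·C) = 0 - j4.356 Ω
Step 3 — Series combination: Z_total = R + C = 3800 - j4.356 Ω = 3800∠-0.1° Ω.
Step 4 — Source phasor: V = 12∠-90.0° V = 0 - j12 V.
Step 5 — Current: I = V / Z = 3.62e-06 - j0.003158 A = 0.003158∠-89.9° A.
Step 6 — Complex power: S = V·I* = 0.03789 - j4.344e-05 VA.
Step 7 — Real power: P = Re(S) = 0.03789 W.
Step 8 — Reactive power: Q = Im(S) = -4.344e-05 VAR.
Step 9 — Apparent power: |S| = 0.03789 VA.
Step 10 — Power factor: PF = P/|S| = 1 (leading).

(a) P = 0.03789 W  (b) Q = -4.344e-05 VAR  (c) S = 0.03789 VA  (d) PF = 1 (leading)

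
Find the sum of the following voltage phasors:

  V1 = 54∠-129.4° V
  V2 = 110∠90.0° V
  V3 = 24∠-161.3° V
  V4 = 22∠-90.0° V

Step 1 — Convert each phasor to rectangular form:
  V1 = 54·(cos(-129.4°) + j·sin(-129.4°)) = -34.28 - j41.73 V
  V2 = 110·(cos(90.0°) + j·sin(90.0°)) = 0 + j110 V
  V3 = 24·(cos(-161.3°) + j·sin(-161.3°)) = -22.73 - j7.695 V
  V4 = 22·(cos(-90.0°) + j·sin(-90.0°)) = 0 - j22 V
Step 2 — Sum components: V_total = -57.01 + j38.58 V.
Step 3 — Convert to polar: |V_total| = 68.83 V, ∠V_total = 145.9°.

V_total = 68.83∠145.9° V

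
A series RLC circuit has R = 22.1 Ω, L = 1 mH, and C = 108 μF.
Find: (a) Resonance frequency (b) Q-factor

Step 1 — Resonance condition Im(Z)=0 gives ω₀ = 1/√(LC).
Step 2 — ω₀ = 1/√(0.001·0.000108) = 3043 rad/s.
Step 3 — f₀ = ω₀/(2π) = 484.3 Hz.
Step 4 — Series Q: Q = ω₀L/R = 3043·0.001/22.1 = 0.1377.

(a) f₀ = 484.3 Hz  (b) Q = 0.1377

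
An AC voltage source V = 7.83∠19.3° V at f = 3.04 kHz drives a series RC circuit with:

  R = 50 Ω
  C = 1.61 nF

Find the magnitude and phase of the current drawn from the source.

Step 1 — Angular frequency: ω = 2π·f = 2π·3040 = 1.91e+04 rad/s.
Step 2 — Component impedances:
  R: Z = R = 50 Ω
  C: Z = 1/(jωC) = -j/(ω·C) = 0 - j3.252e+04 Ω
Step 3 — Series combination: Z_total = R + C = 50 - j3.252e+04 Ω = 3.252e+04∠-89.9° Ω.
Step 4 — Source phasor: V = 7.83∠19.3° V = 7.39 + j2.588 V.
Step 5 — Ohm's law: I = V / Z_total = (7.39 + j2.588) / (50 - j3.252e+04) = -7.924e-05 + j0.0002274 A.
Step 6 — Convert to polar: |I| = 0.0002408 A, ∠I = 109.2°.

I = 0.0002408∠109.2° A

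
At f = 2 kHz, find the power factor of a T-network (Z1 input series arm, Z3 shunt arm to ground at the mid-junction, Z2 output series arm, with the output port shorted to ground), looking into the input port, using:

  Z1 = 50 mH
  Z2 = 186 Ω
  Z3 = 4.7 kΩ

Step 1 — Angular frequency: ω = 2π·f = 2π·2000 = 1.257e+04 rad/s.
Step 2 — Component impedances:
  Z1: Z = jωL = j·1.257e+04·0.05 = 0 + j628.3 Ω
  Z2: Z = R = 186 Ω
  Z3: Z = R = 4700 Ω
Step 3 — With the output port shorted to ground, the output series arm Z2 runs from the junction to ground; the shunt arm Z3 also runs from the junction to ground. They appear in parallel: Z3 || Z2 = 178.9 Ω.
Step 4 — Series with input arm Z1: Z_in = Z1 + (Z3 || Z2) = 178.9 + j628.3 Ω = 653.3∠74.1° Ω.
Step 5 — Power factor: PF = cos(φ) = Re(Z)/|Z| = 178.92/653.3 = 0.2739.
Step 6 — Type: Im(Z) = 628.3 ⇒ lagging (phase φ = 74.1°).

PF = 0.2739 (lagging, φ = 74.1°)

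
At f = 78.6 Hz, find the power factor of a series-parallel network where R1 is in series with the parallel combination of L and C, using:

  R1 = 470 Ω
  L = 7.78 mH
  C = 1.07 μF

Step 1 — Angular frequency: ω = 2π·f = 2π·78.6 = 493.9 rad/s.
Step 2 — Component impedances:
  R1: Z = R = 470 Ω
  L: Z = jωL = j·493.9·0.00778 = 0 + j3.842 Ω
  C: Z = 1/(jωC) = -j/(ω·C) = 0 - j1892 Ω
Step 3 — Parallel branch: L || C = 1/(1/L + 1/C) = 0 + j3.85 Ω.
Step 4 — Series with R1: Z_total = R1 + (L || C) = 470 + j3.85 Ω = 470∠0.5° Ω.
Step 5 — Power factor: PF = cos(φ) = Re(Z)/|Z| = 470/470 = 1.
Step 6 — Type: Im(Z) = 3.85 ⇒ lagging (phase φ = 0.5°).

PF = 1 (lagging, φ = 0.5°)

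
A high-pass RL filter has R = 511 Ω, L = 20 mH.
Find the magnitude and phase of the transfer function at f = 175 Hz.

Step 1 — Angular frequency: ω = 2π·175 = 1100 rad/s.
Step 2 — Transfer function: H(jω) = jωL/(R + jωL).
Step 3 — Numerator jωL = j·21.99; denominator R + jωL = 511 + j21.99.
Step 4 — H = 0.001849 + j0.04296.
Step 5 — Magnitude: |H| = 0.043 (-27.3 dB); phase: φ = 87.5°.

|H| = 0.043 (-27.3 dB), φ = 87.5°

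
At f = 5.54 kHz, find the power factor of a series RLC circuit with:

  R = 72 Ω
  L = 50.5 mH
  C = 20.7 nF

Step 1 — Angular frequency: ω = 2π·f = 2π·5540 = 3.481e+04 rad/s.
Step 2 — Component impedances:
  R: Z = R = 72 Ω
  L: Z = jωL = j·3.481e+04·0.0505 = 0 + j1758 Ω
  C: Z = 1/(jωC) = -j/(ω·C) = 0 - j1388 Ω
Step 3 — Series combination: Z_total = R + L + C = 72 + j370 Ω = 376.9∠79.0° Ω.
Step 4 — Power factor: PF = cos(φ) = Re(Z)/|Z| = 72/376.9 = 0.191.
Step 5 — Type: Im(Z) = 370 ⇒ lagging (phase φ = 79.0°).

PF = 0.191 (lagging, φ = 79.0°)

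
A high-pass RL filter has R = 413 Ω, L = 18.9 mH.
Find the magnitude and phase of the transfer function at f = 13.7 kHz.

Step 1 — Angular frequency: ω = 2π·1.37e+04 = 8.608e+04 rad/s.
Step 2 — Transfer function: H(jω) = jωL/(R + jωL).
Step 3 — Numerator jωL = j·1627; denominator R + jωL = 413 + j1627.
Step 4 — H = 0.9395 + j0.2385.
Step 5 — Magnitude: |H| = 0.9693 (-0.3 dB); phase: φ = 14.2°.

|H| = 0.9693 (-0.3 dB), φ = 14.2°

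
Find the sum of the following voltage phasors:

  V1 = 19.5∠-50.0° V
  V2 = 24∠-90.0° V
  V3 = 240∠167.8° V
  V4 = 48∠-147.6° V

Step 1 — Convert each phasor to rectangular form:
  V1 = 19.5·(cos(-50.0°) + j·sin(-50.0°)) = 12.53 - j14.94 V
  V2 = 24·(cos(-90.0°) + j·sin(-90.0°)) = 0 - j24 V
  V3 = 240·(cos(167.8°) + j·sin(167.8°)) = -234.6 + j50.72 V
  V4 = 48·(cos(-147.6°) + j·sin(-147.6°)) = -40.53 - j25.72 V
Step 2 — Sum components: V_total = -262.6 - j13.94 V.
Step 3 — Convert to polar: |V_total| = 262.9 V, ∠V_total = -177.0°.

V_total = 262.9∠-177.0° V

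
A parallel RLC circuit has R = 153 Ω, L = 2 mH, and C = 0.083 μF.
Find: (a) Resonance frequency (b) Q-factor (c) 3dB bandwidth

Step 1 — Resonance: ω₀ = 1/√(LC) = 1/√(0.002·8.3e-08) = 7.762e+04 rad/s.
Step 2 — f₀ = ω₀/(2π) = 1.235e+04 Hz.
Step 3 — Parallel Q: Q = R/(ω₀L) = 153/(7.762e+04·0.002) = 0.9856.
Step 4 — Bandwidth: Δω = ω₀/Q = 7.875e+04 rad/s; BW = Δω/(2π) = 1.253e+04 Hz.

(a) f₀ = 1.235e+04 Hz  (b) Q = 0.9856  (c) BW = 1.253e+04 Hz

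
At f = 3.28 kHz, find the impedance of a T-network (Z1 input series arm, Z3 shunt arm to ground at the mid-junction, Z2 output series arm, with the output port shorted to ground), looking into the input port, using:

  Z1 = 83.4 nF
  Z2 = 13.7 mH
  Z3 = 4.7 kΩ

Step 1 — Angular frequency: ω = 2π·f = 2π·3280 = 2.061e+04 rad/s.
Step 2 — Component impedances:
  Z1: Z = 1/(jωC) = -j/(ω·C) = 0 - j581.8 Ω
  Z2: Z = jωL = j·2.061e+04·0.0137 = 0 + j282.3 Ω
  Z3: Z = R = 4700 Ω
Step 3 — With the output port shorted to ground, the output series arm Z2 runs from the junction to ground; the shunt arm Z3 also runs from the junction to ground. They appear in parallel: Z3 || Z2 = 16.9 + j281.3 Ω.
Step 4 — Series with input arm Z1: Z_in = Z1 + (Z3 || Z2) = 16.9 - j300.5 Ω = 301∠-86.8° Ω.

Z = 16.9 - j300.5 Ω = 301∠-86.8° Ω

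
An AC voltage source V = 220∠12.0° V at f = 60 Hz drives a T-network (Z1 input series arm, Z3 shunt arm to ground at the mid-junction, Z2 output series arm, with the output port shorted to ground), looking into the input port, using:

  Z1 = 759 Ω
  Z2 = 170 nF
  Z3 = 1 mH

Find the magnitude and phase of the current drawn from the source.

Step 1 — Angular frequency: ω = 2π·f = 2π·60 = 377 rad/s.
Step 2 — Component impedances:
  Z1: Z = R = 759 Ω
  Z2: Z = 1/(jωC) = -j/(ω·C) = 0 - j1.56e+04 Ω
  Z3: Z = jωL = j·377·0.001 = 0 + j0.377 Ω
Step 3 — With the output port shorted to ground, the output series arm Z2 runs from the junction to ground; the shunt arm Z3 also runs from the junction to ground. They appear in parallel: Z3 || Z2 = 0 + j0.377 Ω.
Step 4 — Series with input arm Z1: Z_in = Z1 + (Z3 || Z2) = 759 + j0.377 Ω = 759∠0.0° Ω.
Step 5 — Source phasor: V = 220∠12.0° V = 215.2 + j45.74 V.
Step 6 — Ohm's law: I = V / Z_total = (215.2 + j45.74) / (759 + j0.377) = 0.2836 + j0.06012 A.
Step 7 — Convert to polar: |I| = 0.2899 A, ∠I = 12.0°.

I = 0.2899∠12.0° A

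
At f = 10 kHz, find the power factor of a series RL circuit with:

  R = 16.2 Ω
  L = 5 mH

Step 1 — Angular frequency: ω = 2π·f = 2π·1e+04 = 6.283e+04 rad/s.
Step 2 — Component impedances:
  R: Z = R = 16.2 Ω
  L: Z = jωL = j·6.283e+04·0.005 = 0 + j314.2 Ω
Step 3 — Series combination: Z_total = R + L = 16.2 + j314.2 Ω = 314.6∠87.0° Ω.
Step 4 — Power factor: PF = cos(φ) = Re(Z)/|Z| = 16.2/314.58 = 0.0515.
Step 5 — Type: Im(Z) = 314.2 ⇒ lagging (phase φ = 87.0°).

PF = 0.0515 (lagging, φ = 87.0°)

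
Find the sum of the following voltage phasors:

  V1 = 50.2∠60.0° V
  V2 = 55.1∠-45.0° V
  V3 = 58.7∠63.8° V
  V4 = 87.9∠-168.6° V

Step 1 — Convert each phasor to rectangular form:
  V1 = 50.2·(cos(60.0°) + j·sin(60.0°)) = 25.1 + j43.47 V
  V2 = 55.1·(cos(-45.0°) + j·sin(-45.0°)) = 38.96 - j38.96 V
  V3 = 58.7·(cos(63.8°) + j·sin(63.8°)) = 25.92 + j52.67 V
  V4 = 87.9·(cos(-168.6°) + j·sin(-168.6°)) = -86.17 - j17.37 V
Step 2 — Sum components: V_total = 3.812 + j39.81 V.
Step 3 — Convert to polar: |V_total| = 39.99 V, ∠V_total = 84.5°.

V_total = 39.99∠84.5° V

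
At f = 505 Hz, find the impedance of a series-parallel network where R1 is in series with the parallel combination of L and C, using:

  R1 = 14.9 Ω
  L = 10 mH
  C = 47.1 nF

Step 1 — Angular frequency: ω = 2π·f = 2π·505 = 3173 rad/s.
Step 2 — Component impedances:
  R1: Z = R = 14.9 Ω
  L: Z = jωL = j·3173·0.01 = 0 + j31.73 Ω
  C: Z = 1/(jωC) = -j/(ω·C) = 0 - j6691 Ω
Step 3 — Parallel branch: L || C = 1/(1/L + 1/C) = 0 + j31.88 Ω.
Step 4 — Series with R1: Z_total = R1 + (L || C) = 14.9 + j31.88 Ω = 35.19∠65.0° Ω.

Z = 14.9 + j31.88 Ω = 35.19∠65.0° Ω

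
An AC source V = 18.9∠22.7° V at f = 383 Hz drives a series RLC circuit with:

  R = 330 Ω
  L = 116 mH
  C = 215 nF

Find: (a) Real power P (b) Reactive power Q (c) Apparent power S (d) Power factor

Step 1 — Angular frequency: ω = 2π·f = 2π·383 = 2406 rad/s.
Step 2 — Component impedances:
  R: Z = R = 330 Ω
  L: Z = jωL = j·2406·0.116 = 0 + j279.1 Ω
  C: Z = 1/(jωC) = -j/(ω·C) = 0 - j1933 Ω
Step 3 — Series combination: Z_total = R + L + C = 330 - j1654 Ω = 1686∠-78.7° Ω.
Step 4 — Source phasor: V = 18.9∠22.7° V = 17.44 + j7.294 V.
Step 5 — Current: I = V / Z = -0.002218 + j0.01099 A = 0.01121∠101.4° A.
Step 6 — Complex power: S = V·I* = 0.04146 - j0.2077 VA.
Step 7 — Real power: P = Re(S) = 0.04146 W.
Step 8 — Reactive power: Q = Im(S) = -0.2077 VAR.
Step 9 — Apparent power: |S| = 0.2118 VA.
Step 10 — Power factor: PF = P/|S| = 0.1957 (leading).

(a) P = 0.04146 W  (b) Q = -0.2077 VAR  (c) S = 0.2118 VA  (d) PF = 0.1957 (leading)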